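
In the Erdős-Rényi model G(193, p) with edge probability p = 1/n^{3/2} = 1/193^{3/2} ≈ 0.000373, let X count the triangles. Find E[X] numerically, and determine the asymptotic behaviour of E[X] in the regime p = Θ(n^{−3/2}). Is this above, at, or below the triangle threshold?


Number of potential triangles: C(193, 3) = 1179616.
Each occurs with probability p³ ≈ (0.000373)³ ≈ 5.18791e-11.
By linearity: E[X] = C(193, 3)·p³ ≈ 1179616 · 5.18791e-11 ≈ 0.000.
Since α = 3/2 > 1, p = c/n^{3/2} = o(1/n) is below the triangle threshold p ~ 1/n. Asymptotically E[X] ~ (c³/6)·n^{3(1−α)} = (1³/6)·n^{-1.5} → 0, so by Markov's inequality G has no triangles w.h.p.

E[X] ≈ 0.000; in regime p = Θ(1/n^{3/2}) E[X] tends to 0 (below the triangle threshold p ~ 1/n).


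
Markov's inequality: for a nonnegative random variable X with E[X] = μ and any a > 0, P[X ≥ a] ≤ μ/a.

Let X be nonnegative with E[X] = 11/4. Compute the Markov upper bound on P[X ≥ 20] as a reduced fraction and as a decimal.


μ = E[X] = 11/4, a = 20.
Markov: P[X ≥ 20] ≤ μ/a = (11/4)/20 = 11/80.
Numerically: ≈ 0.13750.
(Since a = 20 > μ = 2.75000, the bound 11/80 is < 1 and informative.)

P[X ≥ 20] ≤ 11/80 ≈ 0.13750.


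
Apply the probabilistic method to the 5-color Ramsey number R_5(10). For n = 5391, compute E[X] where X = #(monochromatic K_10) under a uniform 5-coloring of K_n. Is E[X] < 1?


E[X] = C(5391, 10) · 5^{1 − 45} = 5666344714787188828795213697883 · 5^{−44} = 5666344714787188828795213697883/5684341886080801486968994140625.
As a reduced fraction: E[X] = 5666344714787188828795213697883/5684341886080801486968994140625 ≈ 0.9968339.
Is E[X] < 1? YES.
Since E[X] < 1, there exists a 5-coloring of K_{5391} with no monochromatic K_10; hence R_5(10) > 5391.

E[X] = 5666344714787188828795213697883/5684341886080801486968994140625 ≈ 0.9968339; E[X] < 1, so R_5(10) > 5391.


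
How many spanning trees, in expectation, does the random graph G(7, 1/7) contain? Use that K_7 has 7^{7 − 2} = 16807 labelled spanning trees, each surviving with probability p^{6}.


K_7 has 7^{7 − 2} = 16807 labelled spanning trees.
For each such spanning tree H, let X_H = 1 if all 6 edges of H are present in G. Then P[X_H = 1] = p^{6} = (1/7)^{6} = 1/117649.
By linearity: E[X] = Σ_H E[X_H] = 16807 · p^{6} = 16807 · 1/117649 = 1/7.
Numerically: E[X] ≈ 0.14286.

E[X] = 16807 · (1/7)^{6} = 1/7 ≈ 0.14286.


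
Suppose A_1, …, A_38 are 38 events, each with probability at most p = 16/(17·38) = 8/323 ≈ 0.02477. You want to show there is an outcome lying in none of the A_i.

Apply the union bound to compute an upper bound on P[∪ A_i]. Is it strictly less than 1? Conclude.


Union bound: P[∪_{i=1}^{38} A_i] ≤ Σ_i P[A_i] ≤ 38·p = 38·(8/323) = 16/17.
Numerically: 16/17 ≈ 0.94118.
Is 16/17 < 1? YES.
Since P[∪ A_i] ≤ 16/17 < 1, the complement has P[∩ A_i^c] ≥ 1 − 16/17 = 1/17 > 0, so some outcome avoids every A_i.

38·p = 16/17 ≈ 0.94118; existence CERTIFIED by the union bound.


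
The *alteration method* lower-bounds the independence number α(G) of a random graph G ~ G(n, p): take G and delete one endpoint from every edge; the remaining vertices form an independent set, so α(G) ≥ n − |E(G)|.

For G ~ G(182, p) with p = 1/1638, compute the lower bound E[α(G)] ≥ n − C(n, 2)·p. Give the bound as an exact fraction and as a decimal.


E[|E(G)|] = C(182, 2)·p = 16471 · (1/1638) = 181/18.
E[α(G)] ≥ n − E[|E(G)|] = 182 − 181/18 = 3095/18.
Numerically: ≈ 171.944.
(This is only a lower bound; the true E[α(G)] may be larger.)

E[α(G)] ≥ 3095/18 ≈ 171.944.


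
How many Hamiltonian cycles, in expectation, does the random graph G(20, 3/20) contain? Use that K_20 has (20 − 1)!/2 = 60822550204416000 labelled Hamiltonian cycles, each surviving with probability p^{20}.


K_20 has (20 − 1)!/2 = 60822550204416000 labelled Hamiltonian cycles.
For each such Hamiltonian cycle H, let X_H = 1 if all 20 edges of H are present in G. Then P[X_H = 1] = p^{20} = (3/20)^{20} = 3486784401/104857600000000000000000000.
Summing the indicators: E[X] = Σ_H E[X_H] = 60822550204416000 · p^{20} = 60822550204416000 · 3486784401/104857600000000000000000000 = 51776152168407487821/25600000000000000000.
Numerically: E[X] ≈ 2.0225.

E[X] = 60822550204416000 · (3/20)^{20} = 51776152168407487821/25600000000000000000 ≈ 2.0225.


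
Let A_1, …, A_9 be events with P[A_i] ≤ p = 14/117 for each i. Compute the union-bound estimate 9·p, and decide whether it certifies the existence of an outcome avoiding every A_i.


Union bound: P[∪_{i=1}^{9} A_i] ≤ Σ_i P[A_i] ≤ 9·p = 9·(14/117) = 14/13.
Numerically: 14/13 ≈ 1.0769.
Is 14/13 < 1? NO.
Since the bound 14/13 is ≥ 1, the union bound is uninformative here; it does NOT by itself certify existence.

9·p = 14/13 ≈ 1.0769; existence NOT certified by the union bound.


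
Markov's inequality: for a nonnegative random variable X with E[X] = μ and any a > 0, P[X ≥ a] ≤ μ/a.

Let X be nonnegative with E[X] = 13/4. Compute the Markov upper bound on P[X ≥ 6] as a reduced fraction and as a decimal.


μ = E[X] = 13/4, a = 6.
Markov: P[X ≥ 6] ≤ μ/a = (13/4)/6 = 13/24.
Numerically: ≈ 0.541667.
(Since a = 6 > μ = 3.250000, the bound 13/24 is < 1 and informative.)

P[X ≥ 6] ≤ 13/24 ≈ 0.541667.


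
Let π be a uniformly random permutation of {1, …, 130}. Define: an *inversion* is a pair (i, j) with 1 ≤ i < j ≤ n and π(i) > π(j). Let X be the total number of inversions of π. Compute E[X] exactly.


Write X = Σ X_I over the C(130, 2) = 8385 pairs i < j, with X_I the indicator of one inversion.
There are 8385 indicators.
For each fixed pair i < j, the values π(i) and π(j) are two distinct elements of {1, …, 130} in uniformly random order; by symmetry P[π(i) > π(j)] = 1/2.
By linearity: E[X] = 8385 · (1/2) = C(130, 2) · (1/2) = 8385/2 = 8385/2 ≈ 4192.5000.

E[X] = 8385/2 = 4192.5000.


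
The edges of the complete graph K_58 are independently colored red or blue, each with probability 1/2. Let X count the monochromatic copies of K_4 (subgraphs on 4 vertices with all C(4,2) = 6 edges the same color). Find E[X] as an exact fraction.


Let X = Σ_S X_S over the C(58, 4) = 424270 subsets S of size 4, where X_S = 1 if the K_4 on S is monochromatic.
For a fixed S, the K_4 on S has C(4, 2) = 6 edges. P[all 6 edges red] = (1/2)^6, and likewise for blue, so P[monochromatic] = 2·(1/2)^6 = 2^{1 − 6} = 1/32.
Summing: E[X] = C(58, 4) · 2^{1 − 6} = 424270 · 1/32 = 212135/16.
Numerically: E[X] ≈ 13258.437500.

E[X] = C(58,4)·2^(1−C(4,2)) = 212135/16 ≈ 13258.437500.


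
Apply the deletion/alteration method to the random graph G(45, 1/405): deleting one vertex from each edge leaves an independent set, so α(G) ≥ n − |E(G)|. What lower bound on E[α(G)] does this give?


E[|E(G)|] = C(45, 2)·p = 990 · (1/405) = 22/9.
E[α(G)] ≥ n − E[|E(G)|] = 45 − 22/9 = 383/9.
Numerically: ≈ 42.556.
(This is only a lower bound; the true E[α(G)] may be larger.)

E[α(G)] ≥ 383/9 ≈ 42.556.


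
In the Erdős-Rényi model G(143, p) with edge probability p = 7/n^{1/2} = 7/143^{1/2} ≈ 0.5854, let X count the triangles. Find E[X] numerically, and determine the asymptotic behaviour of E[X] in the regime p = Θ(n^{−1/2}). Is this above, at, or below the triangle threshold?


Number of potential triangles: C(143, 3) = 477191.
Each occurs with probability p³ ≈ (0.5854)³ ≈ 2.005811e-01.
By linearity: E[X] = C(143, 3)·p³ ≈ 477191 · 2.005811e-01 ≈ 95715.5078.
Since α = 1/2 < 1, p = c/n^{1/2} ≫ 1/n is above the triangle threshold p ~ 1/n. Asymptotically E[X] ~ (c³/6)·n^{3(1−α)} = (7³/6)·n^{1.5} → ∞; triangles are abundant w.h.p.

E[X] ≈ 95715.5078; in regime p = Θ(1/n^{1/2}) E[X] diverges (above the triangle threshold p ~ 1/n).


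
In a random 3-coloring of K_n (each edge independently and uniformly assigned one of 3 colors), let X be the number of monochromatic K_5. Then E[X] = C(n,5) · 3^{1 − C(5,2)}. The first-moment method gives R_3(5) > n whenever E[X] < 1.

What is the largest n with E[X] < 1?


We need C(n, 5) · 3^{1 − 10} < 1, i.e. C(n, 5) < 3^{10 − 1} = 19683.
Check values of n near the boundary:
  n = 15: C(15, 5) = 3003; 3003 < 19683? YES
  n = 16: C(16, 5) = 4368; 4368 < 19683? YES
  n = 17: C(17, 5) = 6188; 6188 < 19683? YES
  n = 18: C(18, 5) = 8568; 8568 < 19683? YES
  n = 19: C(19, 5) = 11628; 11628 < 19683? YES
  n = 20: C(20, 5) = 15504; 15504 < 19683? YES
  n = 21: C(21, 5) = 20349; 20349 < 19683? NO
  n = 22: C(22, 5) = 26334; 26334 < 19683? NO
  n = 23: C(23, 5) = 33649; 33649 < 19683? NO
The largest n with C(n, 5) < 19683 is n = 20 (where E[X] = 5168/6561 ≈ 0.78768). Hence R_3(5) > 20, i.e. R_3(5) ≥ 21.

Largest n = 20; hence R_3(5) > 20.


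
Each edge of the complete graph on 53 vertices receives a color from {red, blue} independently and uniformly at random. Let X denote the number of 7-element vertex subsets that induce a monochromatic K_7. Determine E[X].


Let X = Σ_S X_S over the C(53, 7) = 154143080 subsets S of size 7, where X_S = 1 if the K_7 on S is monochromatic.
For a fixed S, the K_7 on S has C(7, 2) = 21 edges. P[all 21 edges red] = (1/2)^21, and likewise for blue, so P[monochromatic] = 2·(1/2)^21 = 2^{1 − 21} = 1/1048576.
By linearity of expectation: E[X] = C(53, 7) · 2^{1 − 21} = 154143080 · 1/1048576 = 19267885/131072.
Numerically: E[X] ≈ 147.00230.

E[X] = C(53,7)·2^(1−C(7,2)) = 19267885/131072 ≈ 147.00230.


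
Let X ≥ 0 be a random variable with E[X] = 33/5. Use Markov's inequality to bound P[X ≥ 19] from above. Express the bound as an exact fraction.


μ = E[X] = 33/5, a = 19.
Markov: P[X ≥ 19] ≤ μ/a = (33/5)/19 = 33/95.
Numerically: ≈ 0.347.
(Since a = 19 > μ = 6.600, the bound 33/95 is < 1 and informative.)

P[X ≥ 19] ≤ 33/95 ≈ 0.347.


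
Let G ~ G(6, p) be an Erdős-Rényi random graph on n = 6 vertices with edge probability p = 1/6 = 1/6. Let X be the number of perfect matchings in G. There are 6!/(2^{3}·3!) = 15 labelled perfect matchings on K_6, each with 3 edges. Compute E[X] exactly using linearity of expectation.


K_6 has 6!/(2^{3}·3!) = 15 labelled perfect matchings.
For each such perfect matching H, let X_H = 1 if all 3 edges of H are present in G. Then P[X_H = 1] = p^{3} = (1/6)^{3} = 1/216.
By linearity of expectation: E[X] = Σ_H E[X_H] = 15 · p^{3} = 15 · 1/216 = 5/72.
Numerically: E[X] ≈ 0.0694444.

E[X] = 15 · (1/6)^{3} = 5/72 ≈ 0.0694444.


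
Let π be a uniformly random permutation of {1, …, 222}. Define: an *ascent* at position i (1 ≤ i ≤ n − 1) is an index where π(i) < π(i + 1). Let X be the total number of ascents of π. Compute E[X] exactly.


Write X = Σ X_I over i = 1, …, 221, with X_I the indicator of one ascent.
There are 221 indicators.
For each fixed i, the pair (π(i), π(i+1)) is a uniformly random ordered pair of distinct values from {1, …, 222}; by symmetry P[π(i) < π(i+1)] = 1/2.
By linearity: E[X] = 221 · (1/2) = (222 − 1) · (1/2) = 221/2 ≈ 110.50000.

E[X] = 221/2 = 110.50000.


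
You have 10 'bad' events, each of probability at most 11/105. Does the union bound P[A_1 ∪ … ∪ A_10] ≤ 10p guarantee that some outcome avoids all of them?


Union bound: P[∪_{i=1}^{10} A_i] ≤ Σ_i P[A_i] ≤ 10·p = 10·(11/105) = 22/21.
Numerically: 22/21 ≈ 1.047619.
Is 22/21 < 1? NO.
Since the bound 22/21 is ≥ 1, the union bound is uninformative here; it does NOT by itself certify existence.

10·p = 22/21 ≈ 1.047619; existence NOT certified by the union bound.


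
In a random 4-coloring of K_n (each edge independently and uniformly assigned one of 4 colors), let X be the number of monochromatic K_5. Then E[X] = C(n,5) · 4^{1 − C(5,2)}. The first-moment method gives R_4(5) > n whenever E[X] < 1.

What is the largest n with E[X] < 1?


We need C(n, 5) · 4^{1 − 10} < 1, i.e. C(n, 5) < 4^{10 − 1} = 262144.
Check values of n near the boundary:
  n = 27: C(27, 5) = 80730; 80730 < 262144? YES
  n = 28: C(28, 5) = 98280; 98280 < 262144? YES
  n = 29: C(29, 5) = 118755; 118755 < 262144? YES
  n = 30: C(30, 5) = 142506; 142506 < 262144? YES
  n = 31: C(31, 5) = 169911; 169911 < 262144? YES
  n = 32: C(32, 5) = 201376; 201376 < 262144? YES
  n = 33: C(33, 5) = 237336; 237336 < 262144? YES
  n = 34: C(34, 5) = 278256; 278256 < 262144? NO
The largest n with C(n, 5) < 262144 is n = 33 (where E[X] = 29667/32768 ≈ 0.9054). Hence R_4(5) > 33, i.e. R_4(5) ≥ 34.

Largest n = 33; hence R_4(5) > 33.


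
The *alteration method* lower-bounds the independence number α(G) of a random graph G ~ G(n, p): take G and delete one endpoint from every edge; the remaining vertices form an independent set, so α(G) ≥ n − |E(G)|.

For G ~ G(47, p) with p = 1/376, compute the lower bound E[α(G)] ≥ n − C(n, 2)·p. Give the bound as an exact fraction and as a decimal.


E[|E(G)|] = C(47, 2)·p = 1081 · (1/376) = 23/8.
E[α(G)] ≥ n − E[|E(G)|] = 47 − 23/8 = 353/8.
Numerically: ≈ 44.1250.
(This is only a lower bound; the true E[α(G)] may be larger.)

E[α(G)] ≥ 353/8 ≈ 44.1250.


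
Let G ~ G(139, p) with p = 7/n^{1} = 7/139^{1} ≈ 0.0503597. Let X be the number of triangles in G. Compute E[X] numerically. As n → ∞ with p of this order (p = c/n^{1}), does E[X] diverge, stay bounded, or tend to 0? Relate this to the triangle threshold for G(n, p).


Number of potential triangles: C(139, 3) = 437989.
Each occurs with probability p³ ≈ (0.0503597)³ ≈ 1.27717297e-04.
By linearity: E[X] = C(139, 3)·p³ ≈ 437989 · 1.27717297e-04 ≈ 55.938771.
Here α = 1, so p = 7/n is exactly at the triangle threshold p ~ 1/n. Asymptotically E[X] → c³/6 = 7³/6 = 343/6 ≈ 57.166667, a bounded constant. In this regime the triangle count is asymptotically Poisson(c³/6).

E[X] ≈ 55.938771; in regime p = Θ(1/n^{1}) E[X] stays bounded (at the triangle threshold p ~ 1/n).


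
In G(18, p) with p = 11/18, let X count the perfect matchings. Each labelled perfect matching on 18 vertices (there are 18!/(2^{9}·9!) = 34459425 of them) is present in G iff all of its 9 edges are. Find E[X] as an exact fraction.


K_18 has 18!/(2^{9}·9!) = 34459425 labelled perfect matchings.
For each such perfect matching H, let X_H = 1 if all 9 edges of H are present in G. Then P[X_H = 1] = p^{9} = (11/18)^{9} = 2357947691/198359290368.
Summing the indicators: E[X] = Σ_H E[X_H] = 34459425 · p^{9} = 34459425 · 2357947691/198359290368 = 1003129896443675/2448880128.
Numerically: E[X] ≈ 409628.

E[X] = 34459425 · (11/18)^{9} = 1003129896443675/2448880128 ≈ 409628.


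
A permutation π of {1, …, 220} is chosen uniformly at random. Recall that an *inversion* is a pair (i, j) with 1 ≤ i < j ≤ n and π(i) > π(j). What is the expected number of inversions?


Write X = Σ X_I over the C(220, 2) = 24090 pairs i < j, with X_I the indicator of one inversion.
There are 24090 indicators.
For each fixed pair i < j, the values π(i) and π(j) are two distinct elements of {1, …, 220} in uniformly random order; by symmetry P[π(i) > π(j)] = 1/2.
By linearity: E[X] = 24090 · (1/2) = C(220, 2) · (1/2) = 24090/2 = 12045 ≈ 12045.00000.

E[X] = 12045 = 12045.00000.


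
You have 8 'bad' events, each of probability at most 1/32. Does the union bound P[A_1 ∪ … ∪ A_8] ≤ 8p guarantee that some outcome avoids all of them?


Union bound: P[∪_{i=1}^{8} A_i] ≤ Σ_i P[A_i] ≤ 8·p = 8·(1/32) = 1/4.
Numerically: 1/4 ≈ 0.25000.
Is 1/4 < 1? YES.
Since P[∪ A_i] ≤ 1/4 < 1, the complement has P[∩ A_i^c] ≥ 1 − 1/4 = 3/4 > 0, so some outcome avoids every A_i.

8·p = 1/4 ≈ 0.25000; existence CERTIFIED by the union bound.


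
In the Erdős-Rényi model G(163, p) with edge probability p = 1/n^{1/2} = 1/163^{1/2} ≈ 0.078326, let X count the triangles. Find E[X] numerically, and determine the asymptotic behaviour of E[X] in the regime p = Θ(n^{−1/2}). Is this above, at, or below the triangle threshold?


Number of potential triangles: C(163, 3) = 708561.
Each occurs with probability p³ ≈ (0.078326)³ ≈ 4.8052788e-04.
By linearity: E[X] = C(163, 3)·p³ ≈ 708561 · 4.8052788e-04 ≈ 340.48332.
Since α = 1/2 < 1, p = c/n^{1/2} ≫ 1/n is above the triangle threshold p ~ 1/n. Asymptotically E[X] ~ (c³/6)·n^{3(1−α)} = (1³/6)·n^{1.5} → ∞; triangles are abundant w.h.p.

E[X] ≈ 340.48332; in regime p = Θ(1/n^{1/2}) E[X] diverges (above the triangle threshold p ~ 1/n).


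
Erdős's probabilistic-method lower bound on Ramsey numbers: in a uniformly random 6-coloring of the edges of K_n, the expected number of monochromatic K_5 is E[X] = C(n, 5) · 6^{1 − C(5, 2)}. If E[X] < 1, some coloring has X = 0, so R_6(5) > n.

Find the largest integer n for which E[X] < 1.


We need C(n, 5) · 6^{1 − 10} < 1, i.e. C(n, 5) < 6^{10 − 1} = 10077696.
Check values of n near the boundary:
  n = 65: C(65, 5) = 8259888; 8259888 < 10077696? YES
  n = 66: C(66, 5) = 8936928; 8936928 < 10077696? YES
  n = 67: C(67, 5) = 9657648; 9657648 < 10077696? YES
  n = 68: C(68, 5) = 10424128; 10424128 < 10077696? NO
The largest n with C(n, 5) < 10077696 is n = 67 (where E[X] = 67067/69984 ≈ 0.958). Hence R_6(5) > 67, i.e. R_6(5) ≥ 68.

Largest n = 67; hence R_6(5) > 67.


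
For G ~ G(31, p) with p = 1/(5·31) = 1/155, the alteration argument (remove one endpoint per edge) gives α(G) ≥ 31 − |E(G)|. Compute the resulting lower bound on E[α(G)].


E[|E(G)|] = C(31, 2)·p = 465 · (1/155) = 3.
E[α(G)] ≥ n − E[|E(G)|] = 31 − 3 = 28.
Numerically: ≈ 28.00000.
(This is only a lower bound; the true E[α(G)] may be larger.)

E[α(G)] ≥ 28 ≈ 28.00000.


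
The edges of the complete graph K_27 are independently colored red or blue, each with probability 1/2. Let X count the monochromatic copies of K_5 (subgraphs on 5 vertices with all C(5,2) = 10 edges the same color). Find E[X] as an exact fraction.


Let X = Σ_S X_S over the C(27, 5) = 80730 subsets S of size 5, where X_S = 1 if the K_5 on S is monochromatic.
For a fixed S, the K_5 on S has C(5, 2) = 10 edges. P[all 10 edges red] = (1/2)^10, and likewise for blue, so P[monochromatic] = 2·(1/2)^10 = 2^{1 − 10} = 1/512.
Summing: E[X] = C(27, 5) · 2^{1 − 10} = 80730 · 1/512 = 40365/256.
Numerically: E[X] ≈ 157.6758.

E[X] = C(27,5)·2^(1−C(5,2)) = 40365/256 ≈ 157.6758.


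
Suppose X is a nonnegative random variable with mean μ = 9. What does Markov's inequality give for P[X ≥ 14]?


μ = E[X] = 9, a = 14.
Markov: P[X ≥ 14] ≤ μ/a = (9)/14 = 9/14.
Numerically: ≈ 0.642857.
(Since a = 14 > μ = 9.000000, the bound 9/14 is < 1 and informative.)

P[X ≥ 14] ≤ 9/14 ≈ 0.642857.


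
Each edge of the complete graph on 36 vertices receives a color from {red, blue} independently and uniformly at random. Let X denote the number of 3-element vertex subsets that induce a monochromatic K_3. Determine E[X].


Let X = Σ_S X_S over the C(36, 3) = 7140 subsets S of size 3, where X_S = 1 if the K_3 on S is monochromatic.
For a fixed S, the K_3 on S has C(3, 2) = 3 edges. P[all 3 edges red] = (1/2)^3, and likewise for blue, so P[monochromatic] = 2·(1/2)^3 = 2^{1 − 3} = 1/4.
By linearity: E[X] = C(36, 3) · 2^{1 − 3} = 7140 · 1/4 = 1785.
Numerically: E[X] ≈ 1785.000000.

E[X] = C(36,3)·2^(1−C(3,2)) = 1785 ≈ 1785.000000.


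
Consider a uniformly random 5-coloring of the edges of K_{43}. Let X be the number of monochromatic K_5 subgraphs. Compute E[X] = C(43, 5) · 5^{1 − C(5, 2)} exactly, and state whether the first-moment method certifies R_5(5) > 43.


E[X] = C(43, 5) · 5^{1 − 10} = 962598 · 5^{−9} = 962598/1953125.
As a reduced fraction: E[X] = 962598/1953125 ≈ 0.4929.
Is E[X] < 1? YES.
Since E[X] < 1, there exists a 5-coloring of K_{43} with no monochromatic K_5; hence R_5(5) > 43.

E[X] = 962598/1953125 ≈ 0.4929; E[X] < 1, so R_5(5) > 43.


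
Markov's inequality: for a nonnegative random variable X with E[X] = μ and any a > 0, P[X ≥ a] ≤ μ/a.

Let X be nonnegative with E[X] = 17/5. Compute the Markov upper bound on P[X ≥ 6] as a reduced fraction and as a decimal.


μ = E[X] = 17/5, a = 6.
Markov: P[X ≥ 6] ≤ μ/a = (17/5)/6 = 17/30.
Numerically: ≈ 0.5667.
(Since a = 6 > μ = 3.4000, the bound 17/30 is < 1 and informative.)

P[X ≥ 6] ≤ 17/30 ≈ 0.5667.


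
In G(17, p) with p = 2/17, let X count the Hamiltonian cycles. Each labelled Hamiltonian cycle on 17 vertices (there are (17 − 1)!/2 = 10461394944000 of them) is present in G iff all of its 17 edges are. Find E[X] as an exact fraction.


K_17 has (17 − 1)!/2 = 10461394944000 labelled Hamiltonian cycles.
For each such Hamiltonian cycle H, let X_H = 1 if all 17 edges of H are present in G. Then P[X_H = 1] = p^{17} = (2/17)^{17} = 131072/827240261886336764177.
By linearity of expectation: E[X] = Σ_H E[X_H] = 10461394944000 · p^{17} = 10461394944000 · 131072/827240261886336764177 = 1371195958099968000/827240261886336764177.
Numerically: E[X] ≈ 0.0016576.

E[X] = 10461394944000 · (2/17)^{17} = 1371195958099968000/827240261886336764177 ≈ 0.0016576.


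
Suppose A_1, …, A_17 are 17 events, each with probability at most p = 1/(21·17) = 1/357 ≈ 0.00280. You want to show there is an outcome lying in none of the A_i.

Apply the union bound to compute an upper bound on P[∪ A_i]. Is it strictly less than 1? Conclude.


Union bound: P[∪_{i=1}^{17} A_i] ≤ Σ_i P[A_i] ≤ 17·p = 17·(1/357) = 1/21.
Numerically: 1/21 ≈ 0.04762.
Is 1/21 < 1? YES.
Since P[∪ A_i] ≤ 1/21 < 1, the complement has P[∩ A_i^c] ≥ 1 − 1/21 = 20/21 > 0, so some outcome avoids every A_i.

17·p = 1/21 ≈ 0.04762; existence CERTIFIED by the union bound.


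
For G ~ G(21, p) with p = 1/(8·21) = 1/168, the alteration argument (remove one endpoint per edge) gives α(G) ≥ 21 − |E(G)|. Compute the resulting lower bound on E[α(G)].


E[|E(G)|] = C(21, 2)·p = 210 · (1/168) = 5/4.
E[α(G)] ≥ n − E[|E(G)|] = 21 − 5/4 = 79/4.
Numerically: ≈ 19.7500.
(This is only a lower bound; the true E[α(G)] may be larger.)

E[α(G)] ≥ 79/4 ≈ 19.7500.


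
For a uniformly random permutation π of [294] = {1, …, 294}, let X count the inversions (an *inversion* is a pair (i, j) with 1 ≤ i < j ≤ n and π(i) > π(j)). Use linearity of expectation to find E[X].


Write X = Σ X_I over the C(294, 2) = 43071 pairs i < j, with X_I the indicator of one inversion.
There are 43071 indicators.
For each fixed pair i < j, the values π(i) and π(j) are two distinct elements of {1, …, 294} in uniformly random order; by symmetry P[π(i) > π(j)] = 1/2.
By linearity: E[X] = 43071 · (1/2) = C(294, 2) · (1/2) = 43071/2 = 43071/2 ≈ 21535.50000.

E[X] = 43071/2 = 21535.50000.


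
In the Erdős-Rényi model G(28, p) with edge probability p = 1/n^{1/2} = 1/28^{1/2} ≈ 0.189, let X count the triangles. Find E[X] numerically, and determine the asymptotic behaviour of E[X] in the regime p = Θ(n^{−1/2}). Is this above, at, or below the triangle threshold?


Number of potential triangles: C(28, 3) = 3276.
Each occurs with probability p³ ≈ (0.189)³ ≈ 6.74937e-03.
By linearity: E[X] = C(28, 3)·p³ ≈ 3276 · 6.74937e-03 ≈ 22.111.
Since α = 1/2 < 1, p = c/n^{1/2} ≫ 1/n is above the triangle threshold p ~ 1/n. Asymptotically E[X] ~ (c³/6)·n^{3(1−α)} = (1³/6)·n^{1.5} → ∞; triangles are abundant w.h.p.

E[X] ≈ 22.111; in regime p = Θ(1/n^{1/2}) E[X] diverges (above the triangle threshold p ~ 1/n).


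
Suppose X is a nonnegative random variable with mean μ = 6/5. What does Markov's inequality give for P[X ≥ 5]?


μ = E[X] = 6/5, a = 5.
Markov: P[X ≥ 5] ≤ μ/a = (6/5)/5 = 6/25.
Numerically: ≈ 0.240.
(Since a = 5 > μ = 1.200, the bound 6/25 is < 1 and informative.)

P[X ≥ 5] ≤ 6/25 ≈ 0.240.


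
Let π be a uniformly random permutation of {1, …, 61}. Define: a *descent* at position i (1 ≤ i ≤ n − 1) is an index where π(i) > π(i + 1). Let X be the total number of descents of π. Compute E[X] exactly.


Write X = Σ X_I over i = 1, …, 60, with X_I the indicator of one descent.
There are 60 indicators.
For each fixed i, the pair (π(i), π(i+1)) is a uniformly random ordered pair of distinct values from {1, …, 61}; by symmetry P[π(i) > π(i+1)] = 1/2.
By linearity: E[X] = 60 · (1/2) = (61 − 1) · (1/2) = 30 ≈ 30.0000.

E[X] = 30 = 30.0000.


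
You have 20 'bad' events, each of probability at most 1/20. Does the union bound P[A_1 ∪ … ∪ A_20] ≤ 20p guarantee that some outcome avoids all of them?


Union bound: P[∪_{i=1}^{20} A_i] ≤ Σ_i P[A_i] ≤ 20·p = 20·(1/20) = 1.
Numerically: 1 ≈ 1.0000000.
Is 1 < 1? NO.
Since the bound 1 is ≥ 1, the union bound is uninformative here; it does NOT by itself certify existence.

20·p = 1 ≈ 1.0000000; existence NOT certified by the union bound.


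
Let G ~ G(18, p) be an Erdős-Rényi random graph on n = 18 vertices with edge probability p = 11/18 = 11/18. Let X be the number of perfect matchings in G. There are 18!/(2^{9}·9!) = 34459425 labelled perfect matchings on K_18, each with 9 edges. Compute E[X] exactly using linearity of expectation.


K_18 has 18!/(2^{9}·9!) = 34459425 labelled perfect matchings.
For each such perfect matching H, let X_H = 1 if all 9 edges of H are present in G. Then P[X_H = 1] = p^{9} = (11/18)^{9} = 2357947691/198359290368.
By linearity of expectation: E[X] = Σ_H E[X_H] = 34459425 · p^{9} = 34459425 · 2357947691/198359290368 = 1003129896443675/2448880128.
Numerically: E[X] ≈ 4.096e+05.

E[X] = 34459425 · (11/18)^{9} = 1003129896443675/2448880128 ≈ 4.096e+05.


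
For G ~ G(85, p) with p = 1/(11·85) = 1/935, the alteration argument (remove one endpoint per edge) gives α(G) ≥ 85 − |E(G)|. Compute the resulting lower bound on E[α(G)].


E[|E(G)|] = C(85, 2)·p = 3570 · (1/935) = 42/11.
E[α(G)] ≥ n − E[|E(G)|] = 85 − 42/11 = 893/11.
Numerically: ≈ 81.182.
(This is only a lower bound; the true E[α(G)] may be larger.)

E[α(G)] ≥ 893/11 ≈ 81.182.


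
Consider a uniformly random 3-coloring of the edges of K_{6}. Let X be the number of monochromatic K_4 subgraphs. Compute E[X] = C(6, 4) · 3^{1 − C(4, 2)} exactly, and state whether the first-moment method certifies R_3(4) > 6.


E[X] = C(6, 4) · 3^{1 − 6} = 15 · 3^{−5} = 15/243.
As a reduced fraction: E[X] = 5/81 ≈ 0.062.
Is E[X] < 1? YES.
Since E[X] < 1, there exists a 3-coloring of K_{6} with no monochromatic K_4; hence R_3(4) > 6.

E[X] = 5/81 ≈ 0.062; E[X] < 1, so R_3(4) > 6.


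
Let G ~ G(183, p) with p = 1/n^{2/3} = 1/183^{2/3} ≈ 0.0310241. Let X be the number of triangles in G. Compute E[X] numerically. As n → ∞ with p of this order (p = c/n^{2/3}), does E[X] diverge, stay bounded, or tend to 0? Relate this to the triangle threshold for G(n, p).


Number of potential triangles: C(183, 3) = 1004731.
Each occurs with probability p³ ≈ (0.0310241)³ ≈ 2.98605512e-05.
By linearity: E[X] = C(183, 3)·p³ ≈ 1004731 · 2.98605512e-05 ≈ 30.001821.
Since α = 2/3 < 1, p = c/n^{2/3} ≫ 1/n is above the triangle threshold p ~ 1/n. Asymptotically E[X] ~ (c³/6)·n^{3(1−α)} = (1³/6)·n^{1} → ∞; triangles are abundant w.h.p.

E[X] ≈ 30.001821; in regime p = Θ(1/n^{2/3}) E[X] diverges (above the triangle threshold p ~ 1/n).


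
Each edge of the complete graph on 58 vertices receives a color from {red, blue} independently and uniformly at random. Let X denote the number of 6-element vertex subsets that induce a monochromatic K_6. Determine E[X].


Let X = Σ_S X_S over the C(58, 6) = 40475358 subsets S of size 6, where X_S = 1 if the K_6 on S is monochromatic.
For a fixed S, the K_6 on S has C(6, 2) = 15 edges. P[all 15 edges red] = (1/2)^15, and likewise for blue, so P[monochromatic] = 2·(1/2)^15 = 2^{1 − 15} = 1/16384.
By linearity of expectation: E[X] = C(58, 6) · 2^{1 − 15} = 40475358 · 1/16384 = 20237679/8192.
Numerically: E[X] ≈ 2470.420.

E[X] = C(58,6)·2^(1−C(6,2)) = 20237679/8192 ≈ 2470.420.


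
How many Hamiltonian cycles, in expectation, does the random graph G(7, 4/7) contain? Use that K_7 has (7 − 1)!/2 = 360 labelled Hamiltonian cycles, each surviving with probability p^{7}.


K_7 has (7 − 1)!/2 = 360 labelled Hamiltonian cycles.
For each such Hamiltonian cycle H, let X_H = 1 if all 7 edges of H are present in G. Then P[X_H = 1] = p^{7} = (4/7)^{7} = 16384/823543.
By linearity: E[X] = Σ_H E[X_H] = 360 · p^{7} = 360 · 16384/823543 = 5898240/823543.
Numerically: E[X] ≈ 7.16203.

E[X] = 360 · (4/7)^{7} = 5898240/823543 ≈ 7.16203.


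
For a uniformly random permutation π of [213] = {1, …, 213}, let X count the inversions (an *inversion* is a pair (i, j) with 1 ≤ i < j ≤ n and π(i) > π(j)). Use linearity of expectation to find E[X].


Write X = Σ X_I over the C(213, 2) = 22578 pairs i < j, with X_I the indicator of one inversion.
There are 22578 indicators.
For each fixed pair i < j, the values π(i) and π(j) are two distinct elements of {1, …, 213} in uniformly random order; by symmetry P[π(i) > π(j)] = 1/2.
By linearity: E[X] = 22578 · (1/2) = C(213, 2) · (1/2) = 22578/2 = 11289 ≈ 11289.0000.

E[X] = 11289 = 11289.0000.


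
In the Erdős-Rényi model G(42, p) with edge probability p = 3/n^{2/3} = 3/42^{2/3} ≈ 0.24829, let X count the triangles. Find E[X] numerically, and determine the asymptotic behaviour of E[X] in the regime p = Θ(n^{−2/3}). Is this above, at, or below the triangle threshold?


Number of potential triangles: C(42, 3) = 11480.
Each occurs with probability p³ ≈ (0.24829)³ ≈ 1.5306122e-02.
By linearity: E[X] = C(42, 3)·p³ ≈ 11480 · 1.5306122e-02 ≈ 175.71429.
Since α = 2/3 < 1, p = c/n^{2/3} ≫ 1/n is above the triangle threshold p ~ 1/n. Asymptotically E[X] ~ (c³/6)·n^{3(1−α)} = (3³/6)·n^{1} → ∞; triangles are abundant w.h.p.

E[X] ≈ 175.71429; in regime p = Θ(1/n^{2/3}) E[X] diverges (above the triangle threshold p ~ 1/n).


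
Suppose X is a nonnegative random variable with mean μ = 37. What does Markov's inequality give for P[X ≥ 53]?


μ = E[X] = 37, a = 53.
Markov: P[X ≥ 53] ≤ μ/a = (37)/53 = 37/53.
Numerically: ≈ 0.698.
(Since a = 53 > μ = 37.000, the bound 37/53 is < 1 and informative.)

P[X ≥ 53] ≤ 37/53 ≈ 0.698.


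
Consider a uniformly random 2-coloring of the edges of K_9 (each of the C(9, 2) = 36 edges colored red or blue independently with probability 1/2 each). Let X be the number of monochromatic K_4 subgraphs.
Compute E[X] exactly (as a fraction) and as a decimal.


Let X = Σ_S X_S over the C(9, 4) = 126 subsets S of size 4, where X_S = 1 if the K_4 on S is monochromatic.
For a fixed S, the K_4 on S has C(4, 2) = 6 edges. P[all 6 edges red] = (1/2)^6, and likewise for blue, so P[monochromatic] = 2·(1/2)^6 = 2^{1 − 6} = 1/32.
By linearity of expectation: E[X] = C(9, 4) · 2^{1 − 6} = 126 · 1/32 = 63/16.
Numerically: E[X] ≈ 3.938.

E[X] = C(9,4)·2^(1−C(4,2)) = 63/16 ≈ 3.938.


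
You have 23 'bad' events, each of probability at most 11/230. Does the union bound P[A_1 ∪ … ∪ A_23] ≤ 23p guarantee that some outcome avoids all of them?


Union bound: P[∪_{i=1}^{23} A_i] ≤ Σ_i P[A_i] ≤ 23·p = 23·(11/230) = 11/10.
Numerically: 11/10 ≈ 1.1000000.
Is 11/10 < 1? NO.
Since the bound 11/10 is ≥ 1, the union bound is uninformative here; it does NOT by itself certify existence.

23·p = 11/10 ≈ 1.1000000; existence NOT certified by the union bound.


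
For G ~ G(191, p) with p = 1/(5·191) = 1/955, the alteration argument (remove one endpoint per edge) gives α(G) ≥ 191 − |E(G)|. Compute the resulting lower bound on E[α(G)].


E[|E(G)|] = C(191, 2)·p = 18145 · (1/955) = 19.
E[α(G)] ≥ n − E[|E(G)|] = 191 − 19 = 172.
Numerically: ≈ 172.0000.
(This is only a lower bound; the true E[α(G)] may be larger.)

E[α(G)] ≥ 172 ≈ 172.0000.


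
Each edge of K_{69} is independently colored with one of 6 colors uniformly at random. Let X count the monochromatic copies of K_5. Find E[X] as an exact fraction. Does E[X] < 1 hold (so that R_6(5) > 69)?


E[X] = C(69, 5) · 6^{1 − 10} = 11238513 · 6^{−9} = 11238513/10077696.
As a reduced fraction: E[X] = 3746171/3359232 ≈ 1.1152.
Is E[X] < 1? NO.
Since E[X] ≥ 1, the first-moment bound is inconclusive at n = 69; it does NOT by itself certify R_6(5) > 69.

E[X] = 3746171/3359232 ≈ 1.1152; E[X] ≥ 1; first-moment method inconclusive here.


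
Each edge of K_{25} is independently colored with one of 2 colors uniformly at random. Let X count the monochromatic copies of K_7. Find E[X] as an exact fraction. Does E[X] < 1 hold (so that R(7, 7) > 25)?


E[X] = C(25, 7) · 2^{1 − 21} = 480700 · 2^{−20} = 480700/1048576.
As a reduced fraction: E[X] = 120175/262144 ≈ 0.458.
Is E[X] < 1? YES.
Since E[X] < 1, there exists a 2-coloring of K_{25} with no monochromatic K_7; hence R(7, 7) > 25.

E[X] = 120175/262144 ≈ 0.458; E[X] < 1, so R(7, 7) > 25.


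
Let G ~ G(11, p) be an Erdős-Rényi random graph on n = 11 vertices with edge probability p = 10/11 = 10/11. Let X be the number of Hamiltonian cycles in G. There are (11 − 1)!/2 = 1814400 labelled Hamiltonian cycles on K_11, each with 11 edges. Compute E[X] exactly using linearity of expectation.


K_11 has (11 − 1)!/2 = 1814400 labelled Hamiltonian cycles.
For each such Hamiltonian cycle H, let X_H = 1 if all 11 edges of H are present in G. Then P[X_H = 1] = p^{11} = (10/11)^{11} = 100000000000/285311670611.
By linearity: E[X] = Σ_H E[X_H] = 1814400 · p^{11} = 1814400 · 100000000000/285311670611 = 181440000000000000/285311670611.
Numerically: E[X] ≈ 6.359e+05.

E[X] = 1814400 · (10/11)^{11} = 181440000000000000/285311670611 ≈ 6.359e+05.


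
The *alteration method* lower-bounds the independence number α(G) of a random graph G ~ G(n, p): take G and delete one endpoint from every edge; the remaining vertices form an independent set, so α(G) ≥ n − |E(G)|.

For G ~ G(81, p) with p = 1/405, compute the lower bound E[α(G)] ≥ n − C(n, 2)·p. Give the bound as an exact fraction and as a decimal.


E[|E(G)|] = C(81, 2)·p = 3240 · (1/405) = 8.
E[α(G)] ≥ n − E[|E(G)|] = 81 − 8 = 73.
Numerically: ≈ 73.000000.
(This is only a lower bound; the true E[α(G)] may be larger.)

E[α(G)] ≥ 73 ≈ 73.000000.


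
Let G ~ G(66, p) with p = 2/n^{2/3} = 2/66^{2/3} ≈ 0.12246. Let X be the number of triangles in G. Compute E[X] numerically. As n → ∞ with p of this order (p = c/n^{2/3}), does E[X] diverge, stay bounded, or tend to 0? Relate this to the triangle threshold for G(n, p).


Number of potential triangles: C(66, 3) = 45760.
Each occurs with probability p³ ≈ (0.12246)³ ≈ 1.8365473e-03.
By linearity: E[X] = C(66, 3)·p³ ≈ 45760 · 1.8365473e-03 ≈ 84.04040.
Since α = 2/3 < 1, p = c/n^{2/3} ≫ 1/n is above the triangle threshold p ~ 1/n. Asymptotically E[X] ~ (c³/6)·n^{3(1−α)} = (2³/6)·n^{1} → ∞; triangles are abundant w.h.p.

E[X] ≈ 84.04040; in regime p = Θ(1/n^{2/3}) E[X] diverges (above the triangle threshold p ~ 1/n).


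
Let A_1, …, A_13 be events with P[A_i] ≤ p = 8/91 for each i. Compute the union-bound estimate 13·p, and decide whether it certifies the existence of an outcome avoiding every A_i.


Union bound: P[∪_{i=1}^{13} A_i] ≤ Σ_i P[A_i] ≤ 13·p = 13·(8/91) = 8/7.
Numerically: 8/7 ≈ 1.14286.
Is 8/7 < 1? NO.
Since the bound 8/7 is ≥ 1, the union bound is uninformative here; it does NOT by itself certify existence.

13·p = 8/7 ≈ 1.14286; existence NOT certified by the union bound.


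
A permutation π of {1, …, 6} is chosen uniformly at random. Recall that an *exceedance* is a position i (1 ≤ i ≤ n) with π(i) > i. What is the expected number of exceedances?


Write X = Σ_{i=1}^{6} X_i, where X_i = 1_{π(i) > i}.
For each fixed i, π(i) is uniform over {1, …, 6} (marginal of a uniform permutation), so P[π(i) > i] = (n − i)/n. Summing: Σ_{i=1}^{6} (n − i)/n = (0 + 1 + … + 5)/6 = 6(6 − 1)/(2·6) = (6 − 1)/2.
Hence E[X] = Σ_{i=1}^{6} (6 − i)/6 = 5/2 ≈ 2.500000.

E[X] = 5/2 = 2.500000.


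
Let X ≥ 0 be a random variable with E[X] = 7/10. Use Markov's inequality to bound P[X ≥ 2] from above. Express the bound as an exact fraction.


μ = E[X] = 7/10, a = 2.
Markov: P[X ≥ 2] ≤ μ/a = (7/10)/2 = 7/20.
Numerically: ≈ 0.35000.
(Since a = 2 > μ = 0.70000, the bound 7/20 is < 1 and informative.)

P[X ≥ 2] ≤ 7/20 ≈ 0.35000.


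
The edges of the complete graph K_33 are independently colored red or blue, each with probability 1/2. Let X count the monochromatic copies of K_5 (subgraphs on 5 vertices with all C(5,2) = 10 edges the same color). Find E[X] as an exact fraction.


Let X = Σ_S X_S over the C(33, 5) = 237336 subsets S of size 5, where X_S = 1 if the K_5 on S is monochromatic.
For a fixed S, the K_5 on S has C(5, 2) = 10 edges. P[all 10 edges red] = (1/2)^10, and likewise for blue, so P[monochromatic] = 2·(1/2)^10 = 2^{1 − 10} = 1/512.
By linearity of expectation: E[X] = C(33, 5) · 2^{1 − 10} = 237336 · 1/512 = 29667/64.
Numerically: E[X] ≈ 463.5469.

E[X] = C(33,5)·2^(1−C(5,2)) = 29667/64 ≈ 463.5469.


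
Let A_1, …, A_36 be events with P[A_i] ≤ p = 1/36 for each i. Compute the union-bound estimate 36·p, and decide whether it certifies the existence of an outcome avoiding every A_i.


Union bound: P[∪_{i=1}^{36} A_i] ≤ Σ_i P[A_i] ≤ 36·p = 36·(1/36) = 1.
Numerically: 1 ≈ 1.0000000.
Is 1 < 1? NO.
Since the bound 1 is ≥ 1, the union bound is uninformative here; it does NOT by itself certify existence.

36·p = 1 ≈ 1.0000000; existence NOT certified by the union bound.


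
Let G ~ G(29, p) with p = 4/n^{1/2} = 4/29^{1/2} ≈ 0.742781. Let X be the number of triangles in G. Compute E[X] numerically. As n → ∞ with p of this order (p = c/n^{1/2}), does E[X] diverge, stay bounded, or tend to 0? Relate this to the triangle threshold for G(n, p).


Number of potential triangles: C(29, 3) = 3654.
Each occurs with probability p³ ≈ (0.742781)³ ≈ 4.09810401e-01.
By linearity: E[X] = C(29, 3)·p³ ≈ 3654 · 4.09810401e-01 ≈ 1497.447207.
Since α = 1/2 < 1, p = c/n^{1/2} ≫ 1/n is above the triangle threshold p ~ 1/n. Asymptotically E[X] ~ (c³/6)·n^{3(1−α)} = (4³/6)·n^{1.5} → ∞; triangles are abundant w.h.p.

E[X] ≈ 1497.447207; in regime p = Θ(1/n^{1/2}) E[X] diverges (above the triangle threshold p ~ 1/n).


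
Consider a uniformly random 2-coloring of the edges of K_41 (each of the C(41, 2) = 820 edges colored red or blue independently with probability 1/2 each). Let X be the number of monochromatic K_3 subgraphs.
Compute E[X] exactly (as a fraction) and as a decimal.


Let X = Σ_S X_S over the C(41, 3) = 10660 subsets S of size 3, where X_S = 1 if the K_3 on S is monochromatic.
For a fixed S, the K_3 on S has C(3, 2) = 3 edges. P[all 3 edges red] = (1/2)^3, and likewise for blue, so P[monochromatic] = 2·(1/2)^3 = 2^{1 − 3} = 1/4.
By linearity of expectation: E[X] = C(41, 3) · 2^{1 − 3} = 10660 · 1/4 = 2665.
Numerically: E[X] ≈ 2665.00000.

E[X] = C(41,3)·2^(1−C(3,2)) = 2665 ≈ 2665.00000.


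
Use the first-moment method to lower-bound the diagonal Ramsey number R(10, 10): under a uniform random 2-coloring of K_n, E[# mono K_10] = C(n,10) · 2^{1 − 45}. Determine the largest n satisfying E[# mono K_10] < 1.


We need C(n, 10) · 2^{1 − 45} < 1, i.e. C(n, 10) < 2^{45 − 1} = 17592186044416.
Check values of n near the boundary:
  n = 97: C(97, 10) = 12576469727536; 12576469727536 < 17592186044416? YES
  n = 98: C(98, 10) = 14005614014756; 14005614014756 < 17592186044416? YES
  n = 99: C(99, 10) = 15579278510796; 15579278510796 < 17592186044416? YES
  n = 100: C(100, 10) = 17310309456440; 17310309456440 < 17592186044416? YES
  n = 101: C(101, 10) = 19212541264840; 19212541264840 < 17592186044416? NO
  n = 102: C(102, 10) = 21300860967540; 21300860967540 < 17592186044416? NO
The largest n with C(n, 10) < 17592186044416 is n = 100 (where E[X] = 2163788682055/2199023255552 ≈ 0.9839772). Hence R(10, 10) > 100, i.e. R(10, 10) ≥ 101.

Largest n = 100; hence R(10, 10) > 100.
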